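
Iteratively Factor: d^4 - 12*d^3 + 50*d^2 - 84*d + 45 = (d - 5)*(d^3 - 7*d^2 + 15*d - 9) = (d - 5)*(d - 1)*(d^2 - 6*d + 9) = (d - 5)*(d - 3)*(d - 1)*(d - 3)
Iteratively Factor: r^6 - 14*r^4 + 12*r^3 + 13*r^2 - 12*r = (r - 3)*(r^5 + 3*r^4 - 5*r^3 - 3*r^2 + 4*r) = r*(r - 3)*(r^4 + 3*r^3 - 5*r^2 - 3*r + 4) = r*(r - 3)*(r - 1)*(r^3 + 4*r^2 - r - 4) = r*(r - 3)*(r - 1)^2*(r^2 + 5*r + 4) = r*(r - 3)*(r - 1)^2*(r + 1)*(r + 4)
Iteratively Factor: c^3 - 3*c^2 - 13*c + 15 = (c - 5)*(c^2 + 2*c - 3) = (c - 5)*(c - 1)*(c + 3)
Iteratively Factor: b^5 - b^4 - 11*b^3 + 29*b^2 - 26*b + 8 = (b - 1)*(b^4 - 11*b^2 + 18*b - 8) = (b - 1)*(b + 4)*(b^3 - 4*b^2 + 5*b - 2) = (b - 1)^2*(b + 4)*(b^2 - 3*b + 2) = (b - 2)*(b - 1)^2*(b + 4)*(b - 1)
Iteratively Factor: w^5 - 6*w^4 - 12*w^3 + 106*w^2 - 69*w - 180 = (w + 1)*(w^4 - 7*w^3 - 5*w^2 + 111*w - 180) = (w - 3)*(w + 1)*(w^3 - 4*w^2 - 17*w + 60) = (w - 3)*(w + 1)*(w + 4)*(w^2 - 8*w + 15) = (w - 3)^2*(w + 1)*(w + 4)*(w - 5)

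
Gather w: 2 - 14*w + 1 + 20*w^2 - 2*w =20*w^2 - 16*w + 3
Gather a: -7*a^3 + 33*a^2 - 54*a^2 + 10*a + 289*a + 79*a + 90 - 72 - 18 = -7*a^3 - 21*a^2 + 378*a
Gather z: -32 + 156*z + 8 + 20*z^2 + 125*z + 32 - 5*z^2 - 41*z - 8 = 15*z^2 + 240*z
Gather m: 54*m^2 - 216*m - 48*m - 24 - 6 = 54*m^2 - 264*m - 30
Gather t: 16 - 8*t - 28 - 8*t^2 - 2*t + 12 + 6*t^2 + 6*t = -2*t^2 - 4*t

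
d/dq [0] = 0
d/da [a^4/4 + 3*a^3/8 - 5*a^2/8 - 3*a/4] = a^3 + 9*a^2/8 - 5*a/4 - 3/4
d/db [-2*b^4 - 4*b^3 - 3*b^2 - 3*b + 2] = -8*b^3 - 12*b^2 - 6*b - 3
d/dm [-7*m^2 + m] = 1 - 14*m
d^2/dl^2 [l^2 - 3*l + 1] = 2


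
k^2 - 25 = (k - 5)*(k + 5)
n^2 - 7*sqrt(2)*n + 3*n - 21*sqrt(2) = (n + 3)*(n - 7*sqrt(2))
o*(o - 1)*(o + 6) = o^3 + 5*o^2 - 6*o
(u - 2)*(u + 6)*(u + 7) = u^3 + 11*u^2 + 16*u - 84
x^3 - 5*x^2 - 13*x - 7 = (x - 7)*(x + 1)^2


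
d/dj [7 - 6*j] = -6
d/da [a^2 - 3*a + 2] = 2*a - 3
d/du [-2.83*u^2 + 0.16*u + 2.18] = 0.16 - 5.66*u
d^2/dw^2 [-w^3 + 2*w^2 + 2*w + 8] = 4 - 6*w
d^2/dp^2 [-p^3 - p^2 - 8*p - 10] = -6*p - 2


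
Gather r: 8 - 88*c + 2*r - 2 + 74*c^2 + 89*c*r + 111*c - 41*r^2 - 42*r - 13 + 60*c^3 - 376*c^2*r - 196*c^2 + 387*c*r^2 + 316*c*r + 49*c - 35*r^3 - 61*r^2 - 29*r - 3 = 60*c^3 - 122*c^2 + 72*c - 35*r^3 + r^2*(387*c - 102) + r*(-376*c^2 + 405*c - 69) - 10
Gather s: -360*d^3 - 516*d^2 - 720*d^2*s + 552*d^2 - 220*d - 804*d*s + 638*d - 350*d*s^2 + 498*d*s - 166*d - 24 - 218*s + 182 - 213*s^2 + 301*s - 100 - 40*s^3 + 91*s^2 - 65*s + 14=-360*d^3 + 36*d^2 + 252*d - 40*s^3 + s^2*(-350*d - 122) + s*(-720*d^2 - 306*d + 18) + 72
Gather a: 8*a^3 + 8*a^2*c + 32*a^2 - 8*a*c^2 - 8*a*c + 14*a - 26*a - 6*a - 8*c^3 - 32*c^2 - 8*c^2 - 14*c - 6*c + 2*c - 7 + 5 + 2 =8*a^3 + a^2*(8*c + 32) + a*(-8*c^2 - 8*c - 18) - 8*c^3 - 40*c^2 - 18*c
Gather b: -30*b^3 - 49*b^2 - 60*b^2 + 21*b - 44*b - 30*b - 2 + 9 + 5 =-30*b^3 - 109*b^2 - 53*b + 12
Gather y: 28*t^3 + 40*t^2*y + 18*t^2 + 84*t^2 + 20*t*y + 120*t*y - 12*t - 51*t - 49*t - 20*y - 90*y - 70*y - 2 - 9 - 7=28*t^3 + 102*t^2 - 112*t + y*(40*t^2 + 140*t - 180) - 18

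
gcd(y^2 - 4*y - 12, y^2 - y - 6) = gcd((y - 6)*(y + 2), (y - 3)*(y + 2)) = y + 2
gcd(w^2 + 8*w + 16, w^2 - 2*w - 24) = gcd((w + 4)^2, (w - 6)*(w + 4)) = w + 4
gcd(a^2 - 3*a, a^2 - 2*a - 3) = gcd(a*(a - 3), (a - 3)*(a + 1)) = a - 3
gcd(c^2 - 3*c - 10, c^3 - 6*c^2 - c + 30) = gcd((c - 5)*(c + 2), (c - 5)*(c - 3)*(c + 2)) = c^2 - 3*c - 10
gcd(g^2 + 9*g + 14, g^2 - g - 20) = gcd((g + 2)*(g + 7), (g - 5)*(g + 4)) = 1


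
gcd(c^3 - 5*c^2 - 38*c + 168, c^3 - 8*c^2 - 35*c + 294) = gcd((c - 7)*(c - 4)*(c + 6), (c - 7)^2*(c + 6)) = c^2 - c - 42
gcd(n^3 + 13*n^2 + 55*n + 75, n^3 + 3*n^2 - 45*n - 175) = n^2 + 10*n + 25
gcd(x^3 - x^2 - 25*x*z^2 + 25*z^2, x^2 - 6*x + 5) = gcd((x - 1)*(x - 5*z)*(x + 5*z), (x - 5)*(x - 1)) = x - 1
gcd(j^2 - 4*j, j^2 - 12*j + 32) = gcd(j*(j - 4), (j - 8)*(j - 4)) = j - 4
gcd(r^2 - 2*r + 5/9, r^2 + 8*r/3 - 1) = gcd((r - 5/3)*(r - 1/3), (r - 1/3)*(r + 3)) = r - 1/3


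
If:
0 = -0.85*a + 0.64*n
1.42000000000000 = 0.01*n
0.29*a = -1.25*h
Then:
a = 106.92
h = -24.80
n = 142.00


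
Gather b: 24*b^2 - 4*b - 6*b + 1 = 24*b^2 - 10*b + 1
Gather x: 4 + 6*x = 6*x + 4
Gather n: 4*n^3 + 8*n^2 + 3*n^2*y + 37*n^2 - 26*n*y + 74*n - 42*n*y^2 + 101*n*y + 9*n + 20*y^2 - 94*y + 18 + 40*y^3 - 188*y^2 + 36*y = 4*n^3 + n^2*(3*y + 45) + n*(-42*y^2 + 75*y + 83) + 40*y^3 - 168*y^2 - 58*y + 18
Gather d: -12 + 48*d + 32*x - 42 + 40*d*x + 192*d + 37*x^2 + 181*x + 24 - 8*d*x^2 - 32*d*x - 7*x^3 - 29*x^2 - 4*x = d*(-8*x^2 + 8*x + 240) - 7*x^3 + 8*x^2 + 209*x - 30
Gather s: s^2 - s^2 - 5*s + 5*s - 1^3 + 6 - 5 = 0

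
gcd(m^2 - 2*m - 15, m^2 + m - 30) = m - 5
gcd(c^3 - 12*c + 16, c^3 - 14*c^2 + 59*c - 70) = c - 2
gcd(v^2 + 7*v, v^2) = v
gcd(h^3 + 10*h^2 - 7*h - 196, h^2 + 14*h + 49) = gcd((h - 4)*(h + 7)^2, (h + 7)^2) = h^2 + 14*h + 49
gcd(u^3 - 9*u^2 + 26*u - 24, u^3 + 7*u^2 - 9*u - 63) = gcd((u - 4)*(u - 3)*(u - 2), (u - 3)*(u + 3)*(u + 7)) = u - 3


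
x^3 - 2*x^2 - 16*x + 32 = (x - 4)*(x - 2)*(x + 4)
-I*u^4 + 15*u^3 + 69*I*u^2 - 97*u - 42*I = (u + I)*(u + 6*I)*(u + 7*I)*(-I*u + 1)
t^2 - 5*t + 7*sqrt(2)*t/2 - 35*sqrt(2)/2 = (t - 5)*(t + 7*sqrt(2)/2)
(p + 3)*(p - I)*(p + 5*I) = p^3 + 3*p^2 + 4*I*p^2 + 5*p + 12*I*p + 15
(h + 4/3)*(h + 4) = h^2 + 16*h/3 + 16/3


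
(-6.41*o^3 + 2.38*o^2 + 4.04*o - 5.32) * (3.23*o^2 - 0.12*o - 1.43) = -20.7043*o^5 + 8.4566*o^4 + 21.9299*o^3 - 21.0718*o^2 - 5.1388*o + 7.6076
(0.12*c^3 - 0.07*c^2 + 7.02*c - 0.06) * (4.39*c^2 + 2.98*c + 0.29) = 0.5268*c^5 + 0.0503*c^4 + 30.644*c^3 + 20.6359*c^2 + 1.857*c - 0.0174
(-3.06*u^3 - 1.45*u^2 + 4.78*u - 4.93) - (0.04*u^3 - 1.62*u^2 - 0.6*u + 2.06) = -3.1*u^3 + 0.17*u^2 + 5.38*u - 6.99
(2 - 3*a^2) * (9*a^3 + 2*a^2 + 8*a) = -27*a^5 - 6*a^4 - 6*a^3 + 4*a^2 + 16*a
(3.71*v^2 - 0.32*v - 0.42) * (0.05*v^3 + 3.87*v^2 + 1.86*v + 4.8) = 0.1855*v^5 + 14.3417*v^4 + 5.6412*v^3 + 15.5874*v^2 - 2.3172*v - 2.016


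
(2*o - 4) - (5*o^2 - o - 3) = -5*o^2 + 3*o - 1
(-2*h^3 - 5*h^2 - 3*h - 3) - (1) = -2*h^3 - 5*h^2 - 3*h - 4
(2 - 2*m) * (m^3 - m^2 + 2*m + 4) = -2*m^4 + 4*m^3 - 6*m^2 - 4*m + 8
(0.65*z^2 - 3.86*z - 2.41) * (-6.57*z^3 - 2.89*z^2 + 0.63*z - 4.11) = -4.2705*z^5 + 23.4817*z^4 + 27.3986*z^3 + 1.8616*z^2 + 14.3463*z + 9.9051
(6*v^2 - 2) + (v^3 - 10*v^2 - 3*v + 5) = v^3 - 4*v^2 - 3*v + 3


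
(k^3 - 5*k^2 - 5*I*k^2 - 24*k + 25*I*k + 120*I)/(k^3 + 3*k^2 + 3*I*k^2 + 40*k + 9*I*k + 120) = (k - 8)/(k + 8*I)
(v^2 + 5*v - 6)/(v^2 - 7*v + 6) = (v + 6)/(v - 6)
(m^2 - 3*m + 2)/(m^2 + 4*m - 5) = (m - 2)/(m + 5)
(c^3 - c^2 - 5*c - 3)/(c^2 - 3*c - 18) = (-c^3 + c^2 + 5*c + 3)/(-c^2 + 3*c + 18)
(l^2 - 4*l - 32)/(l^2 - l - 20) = (l - 8)/(l - 5)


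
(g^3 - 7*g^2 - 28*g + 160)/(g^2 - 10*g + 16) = (g^2 + g - 20)/(g - 2)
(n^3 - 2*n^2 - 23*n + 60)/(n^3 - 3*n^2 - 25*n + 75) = (n - 4)/(n - 5)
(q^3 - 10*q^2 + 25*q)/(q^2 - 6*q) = (q^2 - 10*q + 25)/(q - 6)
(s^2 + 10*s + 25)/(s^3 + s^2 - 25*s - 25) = (s + 5)/(s^2 - 4*s - 5)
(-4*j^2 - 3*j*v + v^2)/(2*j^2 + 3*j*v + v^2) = (-4*j + v)/(2*j + v)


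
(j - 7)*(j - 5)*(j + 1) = j^3 - 11*j^2 + 23*j + 35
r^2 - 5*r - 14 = (r - 7)*(r + 2)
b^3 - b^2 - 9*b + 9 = (b - 3)*(b - 1)*(b + 3)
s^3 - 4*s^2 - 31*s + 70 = (s - 7)*(s - 2)*(s + 5)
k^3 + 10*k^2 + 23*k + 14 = (k + 1)*(k + 2)*(k + 7)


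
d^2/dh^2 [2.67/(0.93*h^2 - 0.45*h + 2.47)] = (-4.618566*h^2 + 2.23479*h + 2.67*(1.86*h - 0.45)*(3.72*h - 0.9) - 12.266514)/(0.93*h^2 - 0.45*h + 2.47)^3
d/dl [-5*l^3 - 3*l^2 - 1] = 3*l*(-5*l - 2)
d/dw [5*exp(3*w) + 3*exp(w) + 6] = (15*exp(2*w) + 3)*exp(w)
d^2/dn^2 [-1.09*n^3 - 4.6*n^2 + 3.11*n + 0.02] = -6.54*n - 9.2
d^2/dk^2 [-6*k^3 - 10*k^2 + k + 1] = -36*k - 20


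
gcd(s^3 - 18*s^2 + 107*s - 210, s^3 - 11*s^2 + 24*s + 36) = s - 6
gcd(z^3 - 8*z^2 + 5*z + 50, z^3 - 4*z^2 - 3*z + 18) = z + 2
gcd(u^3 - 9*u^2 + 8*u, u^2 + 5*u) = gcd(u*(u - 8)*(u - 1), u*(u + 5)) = u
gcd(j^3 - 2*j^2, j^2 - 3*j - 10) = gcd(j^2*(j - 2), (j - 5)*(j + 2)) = 1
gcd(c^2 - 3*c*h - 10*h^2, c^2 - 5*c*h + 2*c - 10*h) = c - 5*h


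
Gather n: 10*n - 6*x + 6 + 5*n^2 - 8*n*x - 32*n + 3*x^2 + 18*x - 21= 5*n^2 + n*(-8*x - 22) + 3*x^2 + 12*x - 15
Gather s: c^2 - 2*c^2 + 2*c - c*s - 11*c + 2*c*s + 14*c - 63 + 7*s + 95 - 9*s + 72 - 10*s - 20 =-c^2 + 5*c + s*(c - 12) + 84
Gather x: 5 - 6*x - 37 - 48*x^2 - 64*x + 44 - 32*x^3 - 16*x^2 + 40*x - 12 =-32*x^3 - 64*x^2 - 30*x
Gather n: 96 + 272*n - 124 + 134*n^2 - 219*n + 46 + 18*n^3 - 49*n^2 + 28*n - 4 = 18*n^3 + 85*n^2 + 81*n + 14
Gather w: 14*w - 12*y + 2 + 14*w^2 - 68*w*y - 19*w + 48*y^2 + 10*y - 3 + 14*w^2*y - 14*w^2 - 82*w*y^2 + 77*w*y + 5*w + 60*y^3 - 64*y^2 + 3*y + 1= 14*w^2*y + w*(-82*y^2 + 9*y) + 60*y^3 - 16*y^2 + y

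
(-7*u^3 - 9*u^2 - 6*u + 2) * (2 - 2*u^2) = 14*u^5 + 18*u^4 - 2*u^3 - 22*u^2 - 12*u + 4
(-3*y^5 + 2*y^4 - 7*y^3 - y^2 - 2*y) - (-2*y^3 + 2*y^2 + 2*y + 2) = -3*y^5 + 2*y^4 - 5*y^3 - 3*y^2 - 4*y - 2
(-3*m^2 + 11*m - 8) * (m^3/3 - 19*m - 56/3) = -m^5 + 11*m^4/3 + 163*m^3/3 - 153*m^2 - 160*m/3 + 448/3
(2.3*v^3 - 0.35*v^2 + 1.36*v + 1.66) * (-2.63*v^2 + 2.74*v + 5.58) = -6.049*v^5 + 7.2225*v^4 + 8.2982*v^3 - 2.5924*v^2 + 12.1372*v + 9.2628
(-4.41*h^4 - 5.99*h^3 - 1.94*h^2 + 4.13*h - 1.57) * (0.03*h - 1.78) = -0.1323*h^5 + 7.6701*h^4 + 10.604*h^3 + 3.5771*h^2 - 7.3985*h + 2.7946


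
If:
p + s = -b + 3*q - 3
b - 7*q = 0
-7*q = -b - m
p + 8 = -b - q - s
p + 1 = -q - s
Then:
No Solution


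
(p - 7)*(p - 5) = p^2 - 12*p + 35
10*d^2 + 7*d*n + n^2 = (2*d + n)*(5*d + n)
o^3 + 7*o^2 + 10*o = o*(o + 2)*(o + 5)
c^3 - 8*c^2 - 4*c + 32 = (c - 8)*(c - 2)*(c + 2)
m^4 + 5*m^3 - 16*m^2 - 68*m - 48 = (m - 4)*(m + 1)*(m + 2)*(m + 6)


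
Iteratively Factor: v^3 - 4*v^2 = (v - 4)*(v^2) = v*(v - 4)*(v)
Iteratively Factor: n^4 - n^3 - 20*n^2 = (n + 4)*(n^3 - 5*n^2) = (n - 5)*(n + 4)*(n^2) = n*(n - 5)*(n + 4)*(n)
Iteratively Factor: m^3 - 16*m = (m - 4)*(m^2 + 4*m) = (m - 4)*(m + 4)*(m)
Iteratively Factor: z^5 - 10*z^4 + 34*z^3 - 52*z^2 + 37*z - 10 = (z - 5)*(z^4 - 5*z^3 + 9*z^2 - 7*z + 2) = (z - 5)*(z - 1)*(z^3 - 4*z^2 + 5*z - 2) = (z - 5)*(z - 1)^2*(z^2 - 3*z + 2) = (z - 5)*(z - 1)^3*(z - 2)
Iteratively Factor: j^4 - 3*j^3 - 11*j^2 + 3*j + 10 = (j - 5)*(j^3 + 2*j^2 - j - 2) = (j - 5)*(j + 2)*(j^2 - 1) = (j - 5)*(j + 1)*(j + 2)*(j - 1)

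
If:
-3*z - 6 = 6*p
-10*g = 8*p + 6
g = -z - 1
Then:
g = -1/7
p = -4/7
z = -6/7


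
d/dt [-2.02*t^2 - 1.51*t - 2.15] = -4.04*t - 1.51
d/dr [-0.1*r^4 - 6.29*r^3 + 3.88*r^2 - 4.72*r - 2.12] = -0.4*r^3 - 18.87*r^2 + 7.76*r - 4.72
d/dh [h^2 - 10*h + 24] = 2*h - 10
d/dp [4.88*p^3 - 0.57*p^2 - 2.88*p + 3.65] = 14.64*p^2 - 1.14*p - 2.88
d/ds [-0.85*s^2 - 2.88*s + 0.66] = -1.7*s - 2.88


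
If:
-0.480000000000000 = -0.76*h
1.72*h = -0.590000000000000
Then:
No Solution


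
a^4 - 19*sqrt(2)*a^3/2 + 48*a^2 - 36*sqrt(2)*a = a*(a - 6*sqrt(2))*(a - 2*sqrt(2))*(a - 3*sqrt(2)/2)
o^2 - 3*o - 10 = (o - 5)*(o + 2)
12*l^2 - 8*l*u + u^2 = (-6*l + u)*(-2*l + u)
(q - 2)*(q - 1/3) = q^2 - 7*q/3 + 2/3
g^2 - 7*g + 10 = (g - 5)*(g - 2)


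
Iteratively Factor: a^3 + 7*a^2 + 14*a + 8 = (a + 2)*(a^2 + 5*a + 4) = (a + 1)*(a + 2)*(a + 4)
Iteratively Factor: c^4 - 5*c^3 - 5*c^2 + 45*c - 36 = (c - 3)*(c^3 - 2*c^2 - 11*c + 12) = (c - 3)*(c + 3)*(c^2 - 5*c + 4) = (c - 3)*(c - 1)*(c + 3)*(c - 4)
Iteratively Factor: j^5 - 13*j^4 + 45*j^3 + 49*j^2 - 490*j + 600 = (j - 2)*(j^4 - 11*j^3 + 23*j^2 + 95*j - 300) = (j - 4)*(j - 2)*(j^3 - 7*j^2 - 5*j + 75) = (j - 5)*(j - 4)*(j - 2)*(j^2 - 2*j - 15) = (j - 5)*(j - 4)*(j - 2)*(j + 3)*(j - 5)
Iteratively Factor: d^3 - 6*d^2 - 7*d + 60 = (d - 5)*(d^2 - d - 12) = (d - 5)*(d - 4)*(d + 3)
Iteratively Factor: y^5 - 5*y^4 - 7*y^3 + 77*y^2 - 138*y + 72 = (y - 1)*(y^4 - 4*y^3 - 11*y^2 + 66*y - 72) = (y - 1)*(y + 4)*(y^3 - 8*y^2 + 21*y - 18) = (y - 3)*(y - 1)*(y + 4)*(y^2 - 5*y + 6) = (y - 3)*(y - 2)*(y - 1)*(y + 4)*(y - 3)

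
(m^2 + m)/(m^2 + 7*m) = (m + 1)/(m + 7)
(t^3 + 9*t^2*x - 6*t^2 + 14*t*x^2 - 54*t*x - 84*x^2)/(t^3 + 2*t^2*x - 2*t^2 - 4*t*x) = (t^2 + 7*t*x - 6*t - 42*x)/(t*(t - 2))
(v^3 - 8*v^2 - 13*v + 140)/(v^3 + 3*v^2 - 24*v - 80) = (v - 7)/(v + 4)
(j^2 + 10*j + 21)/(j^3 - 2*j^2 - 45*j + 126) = (j + 3)/(j^2 - 9*j + 18)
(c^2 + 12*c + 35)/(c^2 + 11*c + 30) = (c + 7)/(c + 6)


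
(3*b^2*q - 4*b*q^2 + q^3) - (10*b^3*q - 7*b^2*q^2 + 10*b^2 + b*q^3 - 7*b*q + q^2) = -10*b^3*q + 7*b^2*q^2 + 3*b^2*q - 10*b^2 - b*q^3 - 4*b*q^2 + 7*b*q + q^3 - q^2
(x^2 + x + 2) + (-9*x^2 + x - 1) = -8*x^2 + 2*x + 1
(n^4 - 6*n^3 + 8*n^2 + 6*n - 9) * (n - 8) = n^5 - 14*n^4 + 56*n^3 - 58*n^2 - 57*n + 72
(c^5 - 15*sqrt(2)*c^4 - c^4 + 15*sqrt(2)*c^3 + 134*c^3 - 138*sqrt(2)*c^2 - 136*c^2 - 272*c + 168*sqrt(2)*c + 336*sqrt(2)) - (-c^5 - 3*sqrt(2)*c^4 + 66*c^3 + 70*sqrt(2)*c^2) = 2*c^5 - 12*sqrt(2)*c^4 - c^4 + 15*sqrt(2)*c^3 + 68*c^3 - 208*sqrt(2)*c^2 - 136*c^2 - 272*c + 168*sqrt(2)*c + 336*sqrt(2)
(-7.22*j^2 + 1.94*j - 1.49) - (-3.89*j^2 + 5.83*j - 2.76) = -3.33*j^2 - 3.89*j + 1.27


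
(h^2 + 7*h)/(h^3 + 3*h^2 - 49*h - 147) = h/(h^2 - 4*h - 21)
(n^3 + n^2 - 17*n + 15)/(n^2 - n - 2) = (-n^3 - n^2 + 17*n - 15)/(-n^2 + n + 2)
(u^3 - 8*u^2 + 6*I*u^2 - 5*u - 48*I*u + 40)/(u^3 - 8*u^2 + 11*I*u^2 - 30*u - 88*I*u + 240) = (u + I)/(u + 6*I)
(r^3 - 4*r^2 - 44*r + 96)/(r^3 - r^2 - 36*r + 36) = (r^2 - 10*r + 16)/(r^2 - 7*r + 6)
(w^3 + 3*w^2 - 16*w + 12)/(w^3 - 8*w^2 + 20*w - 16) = (w^2 + 5*w - 6)/(w^2 - 6*w + 8)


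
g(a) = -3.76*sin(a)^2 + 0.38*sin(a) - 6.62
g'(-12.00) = -3.08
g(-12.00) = -7.50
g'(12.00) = 3.73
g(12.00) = -7.91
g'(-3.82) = 3.38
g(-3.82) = -7.86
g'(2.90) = 1.38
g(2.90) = -6.74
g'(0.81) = -3.49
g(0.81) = -8.32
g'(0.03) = 0.15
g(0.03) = -6.61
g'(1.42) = -1.06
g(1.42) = -9.92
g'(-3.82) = 3.38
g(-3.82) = -7.86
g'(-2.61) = -3.61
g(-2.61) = -7.78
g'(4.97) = 1.95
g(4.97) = -10.50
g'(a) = -7.52*sin(a)*cos(a) + 0.38*cos(a)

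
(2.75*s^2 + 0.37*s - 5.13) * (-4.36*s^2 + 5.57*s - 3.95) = -11.99*s^4 + 13.7043*s^3 + 13.5652*s^2 - 30.0356*s + 20.2635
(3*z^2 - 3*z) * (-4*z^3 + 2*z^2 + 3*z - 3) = -12*z^5 + 18*z^4 + 3*z^3 - 18*z^2 + 9*z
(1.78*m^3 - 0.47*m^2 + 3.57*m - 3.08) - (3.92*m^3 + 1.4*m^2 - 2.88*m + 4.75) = -2.14*m^3 - 1.87*m^2 + 6.45*m - 7.83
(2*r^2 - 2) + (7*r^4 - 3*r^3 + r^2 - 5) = 7*r^4 - 3*r^3 + 3*r^2 - 7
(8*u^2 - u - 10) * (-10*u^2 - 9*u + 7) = -80*u^4 - 62*u^3 + 165*u^2 + 83*u - 70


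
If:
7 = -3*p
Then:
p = -7/3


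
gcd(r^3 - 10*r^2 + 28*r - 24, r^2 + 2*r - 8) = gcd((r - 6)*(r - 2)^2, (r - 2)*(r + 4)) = r - 2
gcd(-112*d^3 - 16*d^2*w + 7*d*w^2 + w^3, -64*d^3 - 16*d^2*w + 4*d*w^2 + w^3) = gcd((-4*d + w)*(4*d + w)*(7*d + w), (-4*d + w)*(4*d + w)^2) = -16*d^2 + w^2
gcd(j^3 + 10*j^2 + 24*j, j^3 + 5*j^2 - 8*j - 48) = j + 4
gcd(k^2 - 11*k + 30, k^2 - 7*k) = 1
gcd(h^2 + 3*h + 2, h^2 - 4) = h + 2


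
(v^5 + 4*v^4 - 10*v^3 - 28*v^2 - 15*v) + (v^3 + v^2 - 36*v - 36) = v^5 + 4*v^4 - 9*v^3 - 27*v^2 - 51*v - 36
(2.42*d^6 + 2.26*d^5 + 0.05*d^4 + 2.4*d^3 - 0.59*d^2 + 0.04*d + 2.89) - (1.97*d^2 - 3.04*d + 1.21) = 2.42*d^6 + 2.26*d^5 + 0.05*d^4 + 2.4*d^3 - 2.56*d^2 + 3.08*d + 1.68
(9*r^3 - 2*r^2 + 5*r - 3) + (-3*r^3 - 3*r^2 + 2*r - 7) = 6*r^3 - 5*r^2 + 7*r - 10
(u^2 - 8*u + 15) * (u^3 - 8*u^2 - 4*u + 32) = u^5 - 16*u^4 + 75*u^3 - 56*u^2 - 316*u + 480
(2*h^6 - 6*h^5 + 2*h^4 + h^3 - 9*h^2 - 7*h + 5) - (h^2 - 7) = 2*h^6 - 6*h^5 + 2*h^4 + h^3 - 10*h^2 - 7*h + 12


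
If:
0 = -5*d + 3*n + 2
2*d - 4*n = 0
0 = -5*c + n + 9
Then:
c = 13/7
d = 4/7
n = 2/7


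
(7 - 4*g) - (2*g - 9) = 16 - 6*g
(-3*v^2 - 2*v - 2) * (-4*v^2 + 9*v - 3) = 12*v^4 - 19*v^3 - v^2 - 12*v + 6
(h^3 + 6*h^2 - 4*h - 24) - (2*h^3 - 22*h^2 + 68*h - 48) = -h^3 + 28*h^2 - 72*h + 24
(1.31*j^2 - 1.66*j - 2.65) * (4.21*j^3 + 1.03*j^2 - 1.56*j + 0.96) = 5.5151*j^5 - 5.6393*j^4 - 14.9099*j^3 + 1.1177*j^2 + 2.5404*j - 2.544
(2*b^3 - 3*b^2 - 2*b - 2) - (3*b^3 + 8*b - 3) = -b^3 - 3*b^2 - 10*b + 1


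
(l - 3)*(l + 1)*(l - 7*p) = l^3 - 7*l^2*p - 2*l^2 + 14*l*p - 3*l + 21*p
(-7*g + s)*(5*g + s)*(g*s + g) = -35*g^3*s - 35*g^3 - 2*g^2*s^2 - 2*g^2*s + g*s^3 + g*s^2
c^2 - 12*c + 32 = (c - 8)*(c - 4)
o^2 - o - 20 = (o - 5)*(o + 4)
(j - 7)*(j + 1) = j^2 - 6*j - 7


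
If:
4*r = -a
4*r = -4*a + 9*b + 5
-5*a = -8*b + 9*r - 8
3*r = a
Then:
No Solution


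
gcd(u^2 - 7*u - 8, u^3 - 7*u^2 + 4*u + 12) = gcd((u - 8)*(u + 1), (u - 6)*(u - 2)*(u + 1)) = u + 1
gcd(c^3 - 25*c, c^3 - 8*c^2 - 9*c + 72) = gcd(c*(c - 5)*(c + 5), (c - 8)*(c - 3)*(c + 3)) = 1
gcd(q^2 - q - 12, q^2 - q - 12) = q^2 - q - 12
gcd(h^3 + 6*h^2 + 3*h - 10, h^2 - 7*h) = 1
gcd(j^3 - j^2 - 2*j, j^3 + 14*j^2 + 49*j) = j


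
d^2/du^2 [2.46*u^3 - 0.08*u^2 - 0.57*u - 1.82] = 14.76*u - 0.16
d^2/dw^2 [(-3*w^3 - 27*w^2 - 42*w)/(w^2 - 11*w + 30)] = 72*(-17*w^3 + 150*w^2 - 120*w - 1060)/(w^6 - 33*w^5 + 453*w^4 - 3311*w^3 + 13590*w^2 - 29700*w + 27000)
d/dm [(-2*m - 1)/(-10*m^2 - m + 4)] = (20*m^2 + 2*m - (2*m + 1)*(20*m + 1) - 8)/(10*m^2 + m - 4)^2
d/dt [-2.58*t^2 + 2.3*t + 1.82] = 2.3 - 5.16*t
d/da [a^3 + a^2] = a*(3*a + 2)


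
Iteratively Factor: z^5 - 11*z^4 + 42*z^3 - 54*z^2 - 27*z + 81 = (z + 1)*(z^4 - 12*z^3 + 54*z^2 - 108*z + 81) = (z - 3)*(z + 1)*(z^3 - 9*z^2 + 27*z - 27) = (z - 3)^2*(z + 1)*(z^2 - 6*z + 9) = (z - 3)^3*(z + 1)*(z - 3)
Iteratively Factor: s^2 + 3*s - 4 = (s - 1)*(s + 4)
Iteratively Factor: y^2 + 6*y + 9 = (y + 3)*(y + 3)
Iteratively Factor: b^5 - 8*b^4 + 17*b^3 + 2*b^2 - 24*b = (b - 3)*(b^4 - 5*b^3 + 2*b^2 + 8*b) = (b - 4)*(b - 3)*(b^3 - b^2 - 2*b) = b*(b - 4)*(b - 3)*(b^2 - b - 2) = b*(b - 4)*(b - 3)*(b - 2)*(b + 1)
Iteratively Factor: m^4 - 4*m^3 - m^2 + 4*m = (m - 1)*(m^3 - 3*m^2 - 4*m) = (m - 4)*(m - 1)*(m^2 + m) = m*(m - 4)*(m - 1)*(m + 1)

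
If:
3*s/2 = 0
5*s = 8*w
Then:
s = 0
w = 0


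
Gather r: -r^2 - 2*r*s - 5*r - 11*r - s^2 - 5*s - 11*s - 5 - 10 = -r^2 + r*(-2*s - 16) - s^2 - 16*s - 15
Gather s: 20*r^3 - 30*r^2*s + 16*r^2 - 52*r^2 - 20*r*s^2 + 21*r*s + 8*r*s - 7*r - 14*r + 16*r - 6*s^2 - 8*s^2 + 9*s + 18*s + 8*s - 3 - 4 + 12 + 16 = 20*r^3 - 36*r^2 - 5*r + s^2*(-20*r - 14) + s*(-30*r^2 + 29*r + 35) + 21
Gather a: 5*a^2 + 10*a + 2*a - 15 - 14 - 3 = 5*a^2 + 12*a - 32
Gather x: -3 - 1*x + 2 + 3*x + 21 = 2*x + 20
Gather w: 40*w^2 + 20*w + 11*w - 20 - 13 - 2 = 40*w^2 + 31*w - 35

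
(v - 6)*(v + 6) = v^2 - 36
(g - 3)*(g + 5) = g^2 + 2*g - 15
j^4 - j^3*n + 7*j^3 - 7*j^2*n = j^2*(j + 7)*(j - n)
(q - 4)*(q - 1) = q^2 - 5*q + 4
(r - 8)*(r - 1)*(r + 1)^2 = r^4 - 7*r^3 - 9*r^2 + 7*r + 8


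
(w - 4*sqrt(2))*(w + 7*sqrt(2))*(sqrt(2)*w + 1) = sqrt(2)*w^3 + 7*w^2 - 53*sqrt(2)*w - 56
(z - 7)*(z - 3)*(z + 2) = z^3 - 8*z^2 + z + 42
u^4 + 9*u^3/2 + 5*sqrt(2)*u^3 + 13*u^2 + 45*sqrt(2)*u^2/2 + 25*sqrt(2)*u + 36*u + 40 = (u + 2)*(u + 5/2)*(u + sqrt(2))*(u + 4*sqrt(2))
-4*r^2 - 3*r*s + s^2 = (-4*r + s)*(r + s)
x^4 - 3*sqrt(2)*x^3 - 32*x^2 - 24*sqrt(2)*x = x*(x - 6*sqrt(2))*(x + sqrt(2))*(x + 2*sqrt(2))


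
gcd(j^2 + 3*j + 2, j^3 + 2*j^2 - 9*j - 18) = j + 2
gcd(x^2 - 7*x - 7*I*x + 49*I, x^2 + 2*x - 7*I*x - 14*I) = x - 7*I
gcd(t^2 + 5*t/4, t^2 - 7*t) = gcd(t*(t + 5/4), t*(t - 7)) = t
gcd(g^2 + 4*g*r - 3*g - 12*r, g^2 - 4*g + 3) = g - 3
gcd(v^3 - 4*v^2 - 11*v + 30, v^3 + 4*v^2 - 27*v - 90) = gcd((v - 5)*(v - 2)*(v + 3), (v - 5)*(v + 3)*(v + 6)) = v^2 - 2*v - 15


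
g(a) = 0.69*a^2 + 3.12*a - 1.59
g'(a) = 1.38*a + 3.12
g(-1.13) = -4.23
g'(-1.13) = 1.56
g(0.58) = 0.45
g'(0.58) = 3.92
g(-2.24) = -5.12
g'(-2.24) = 0.03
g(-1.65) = -4.86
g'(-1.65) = 0.84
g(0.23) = -0.84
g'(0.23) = 3.44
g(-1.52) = -4.74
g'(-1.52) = 1.02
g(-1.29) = -4.47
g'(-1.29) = 1.34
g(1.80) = 6.26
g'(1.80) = 5.60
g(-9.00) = 26.22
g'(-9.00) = -9.30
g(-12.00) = 60.33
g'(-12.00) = -13.44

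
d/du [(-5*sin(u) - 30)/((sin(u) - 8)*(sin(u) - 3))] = 5*(sin(u)^2 + 12*sin(u) - 90)*cos(u)/((sin(u) - 8)^2*(sin(u) - 3)^2)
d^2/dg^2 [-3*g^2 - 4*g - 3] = -6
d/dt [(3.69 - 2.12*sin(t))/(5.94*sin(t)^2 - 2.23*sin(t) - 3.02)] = (12.5928*sin(t)^2 - 43.8372*sin(t) + 14.6311)*cos(t)/(35.2836*sin(t)^4 - 26.4924*sin(t)^3 - 30.9047*sin(t)^2 + 13.4692*sin(t) + 9.1204)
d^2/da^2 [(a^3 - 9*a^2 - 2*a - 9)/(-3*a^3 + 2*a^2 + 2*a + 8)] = 2*(75*a^6 + 36*a^5 + 468*a^4 + 1076*a^3 - 246*a^2 + 468*a + 436)/(27*a^9 - 54*a^8 - 18*a^7 - 152*a^6 + 300*a^5 + 168*a^4 + 376*a^3 - 480*a^2 - 384*a - 512)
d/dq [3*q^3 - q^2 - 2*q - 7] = 9*q^2 - 2*q - 2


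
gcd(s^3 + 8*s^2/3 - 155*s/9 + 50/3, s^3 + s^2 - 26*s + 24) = s + 6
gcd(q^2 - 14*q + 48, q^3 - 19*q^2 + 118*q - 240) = q^2 - 14*q + 48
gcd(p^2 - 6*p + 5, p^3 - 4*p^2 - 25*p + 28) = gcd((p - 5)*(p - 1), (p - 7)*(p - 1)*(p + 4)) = p - 1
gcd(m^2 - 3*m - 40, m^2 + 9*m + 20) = m + 5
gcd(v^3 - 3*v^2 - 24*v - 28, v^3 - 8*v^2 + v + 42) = v^2 - 5*v - 14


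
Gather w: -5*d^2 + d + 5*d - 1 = -5*d^2 + 6*d - 1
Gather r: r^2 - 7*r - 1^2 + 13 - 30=r^2 - 7*r - 18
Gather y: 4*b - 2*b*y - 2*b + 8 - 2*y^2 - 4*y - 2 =2*b - 2*y^2 + y*(-2*b - 4) + 6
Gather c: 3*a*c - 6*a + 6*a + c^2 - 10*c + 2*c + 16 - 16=c^2 + c*(3*a - 8)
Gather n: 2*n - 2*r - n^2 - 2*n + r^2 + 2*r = -n^2 + r^2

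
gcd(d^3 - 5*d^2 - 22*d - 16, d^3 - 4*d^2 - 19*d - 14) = d^2 + 3*d + 2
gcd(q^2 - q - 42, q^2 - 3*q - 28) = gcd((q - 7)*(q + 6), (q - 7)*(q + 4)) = q - 7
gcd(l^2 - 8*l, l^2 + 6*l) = l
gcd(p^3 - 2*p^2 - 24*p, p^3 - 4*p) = p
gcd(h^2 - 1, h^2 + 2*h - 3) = h - 1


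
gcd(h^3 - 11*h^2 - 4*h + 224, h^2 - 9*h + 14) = h - 7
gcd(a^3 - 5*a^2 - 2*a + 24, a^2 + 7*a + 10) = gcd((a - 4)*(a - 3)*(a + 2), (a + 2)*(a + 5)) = a + 2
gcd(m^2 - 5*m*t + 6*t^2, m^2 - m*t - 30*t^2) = 1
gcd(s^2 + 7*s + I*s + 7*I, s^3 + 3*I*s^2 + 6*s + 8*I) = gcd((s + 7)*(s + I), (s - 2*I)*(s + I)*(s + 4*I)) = s + I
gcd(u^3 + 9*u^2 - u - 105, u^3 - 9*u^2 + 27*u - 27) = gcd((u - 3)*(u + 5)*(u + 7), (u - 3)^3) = u - 3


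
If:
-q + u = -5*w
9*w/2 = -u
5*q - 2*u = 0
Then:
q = 0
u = 0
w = 0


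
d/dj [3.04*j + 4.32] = 3.04000000000000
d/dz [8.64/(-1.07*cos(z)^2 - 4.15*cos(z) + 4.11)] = -(18.4896*cos(z) + 35.856)*sin(z)/(1.07*cos(z)^2 + 4.15*cos(z) - 4.11)^2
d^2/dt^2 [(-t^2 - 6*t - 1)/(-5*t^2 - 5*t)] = 2*(5*t^3 + 3*t^2 + 3*t + 1)/(5*t^3*(t^3 + 3*t^2 + 3*t + 1))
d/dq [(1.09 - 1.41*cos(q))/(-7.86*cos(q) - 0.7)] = -9.5544*sin(q)/(7.86*cos(q) + 0.7)^2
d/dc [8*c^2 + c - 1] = 16*c + 1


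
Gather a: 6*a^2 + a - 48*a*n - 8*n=6*a^2 + a*(1 - 48*n) - 8*n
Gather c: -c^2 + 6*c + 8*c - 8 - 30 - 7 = -c^2 + 14*c - 45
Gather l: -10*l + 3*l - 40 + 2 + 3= -7*l - 35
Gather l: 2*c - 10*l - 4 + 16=2*c - 10*l + 12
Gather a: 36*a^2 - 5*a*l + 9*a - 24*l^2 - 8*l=36*a^2 + a*(9 - 5*l) - 24*l^2 - 8*l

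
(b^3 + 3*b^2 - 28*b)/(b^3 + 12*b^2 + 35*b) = (b - 4)/(b + 5)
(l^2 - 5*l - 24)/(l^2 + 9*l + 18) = (l - 8)/(l + 6)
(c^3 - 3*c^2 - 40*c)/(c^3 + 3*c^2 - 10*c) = (c - 8)/(c - 2)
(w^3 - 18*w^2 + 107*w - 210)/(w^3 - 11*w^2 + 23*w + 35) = (w - 6)/(w + 1)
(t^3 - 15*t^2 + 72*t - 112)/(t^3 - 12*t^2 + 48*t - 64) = (t - 7)/(t - 4)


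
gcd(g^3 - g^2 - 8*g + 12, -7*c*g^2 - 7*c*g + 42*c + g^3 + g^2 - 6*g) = g^2 + g - 6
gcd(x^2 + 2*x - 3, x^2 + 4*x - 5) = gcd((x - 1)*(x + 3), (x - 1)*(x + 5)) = x - 1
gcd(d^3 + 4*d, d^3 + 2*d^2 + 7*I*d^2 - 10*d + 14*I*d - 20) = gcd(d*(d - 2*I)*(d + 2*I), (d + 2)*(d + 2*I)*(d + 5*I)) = d + 2*I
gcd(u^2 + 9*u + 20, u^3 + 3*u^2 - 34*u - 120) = u^2 + 9*u + 20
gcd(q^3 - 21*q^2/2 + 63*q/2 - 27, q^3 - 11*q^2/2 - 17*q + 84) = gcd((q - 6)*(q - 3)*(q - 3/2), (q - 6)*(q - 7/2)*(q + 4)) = q - 6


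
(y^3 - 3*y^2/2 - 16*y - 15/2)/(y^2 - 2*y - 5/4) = 2*(y^2 - 2*y - 15)/(2*y - 5)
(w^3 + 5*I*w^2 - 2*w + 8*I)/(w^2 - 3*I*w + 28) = (w^2 + I*w + 2)/(w - 7*I)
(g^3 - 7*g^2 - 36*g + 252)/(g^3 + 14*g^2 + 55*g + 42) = (g^2 - 13*g + 42)/(g^2 + 8*g + 7)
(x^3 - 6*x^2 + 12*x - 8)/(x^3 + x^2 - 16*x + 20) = (x - 2)/(x + 5)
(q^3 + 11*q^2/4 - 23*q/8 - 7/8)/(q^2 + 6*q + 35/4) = (4*q^2 - 3*q - 1)/(2*(2*q + 5))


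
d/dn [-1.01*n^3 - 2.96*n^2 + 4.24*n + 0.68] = -3.03*n^2 - 5.92*n + 4.24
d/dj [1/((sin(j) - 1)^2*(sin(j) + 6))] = -(3*sin(j) + 11)*cos(j)/((sin(j) - 1)^3*(sin(j) + 6)^2)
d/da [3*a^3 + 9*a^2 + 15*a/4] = 9*a^2 + 18*a + 15/4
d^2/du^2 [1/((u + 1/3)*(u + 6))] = 6*(9*(u + 6)^2 + 3*(u + 6)*(3*u + 1) + (3*u + 1)^2)/((u + 6)^3*(3*u + 1)^3)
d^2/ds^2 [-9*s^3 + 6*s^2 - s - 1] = 12 - 54*s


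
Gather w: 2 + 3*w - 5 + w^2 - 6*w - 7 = w^2 - 3*w - 10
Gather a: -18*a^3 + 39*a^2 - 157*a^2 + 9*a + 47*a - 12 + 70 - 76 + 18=-18*a^3 - 118*a^2 + 56*a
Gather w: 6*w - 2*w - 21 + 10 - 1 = 4*w - 12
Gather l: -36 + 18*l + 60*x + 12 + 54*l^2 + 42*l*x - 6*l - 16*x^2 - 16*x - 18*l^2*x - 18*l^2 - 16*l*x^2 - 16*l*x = l^2*(36 - 18*x) + l*(-16*x^2 + 26*x + 12) - 16*x^2 + 44*x - 24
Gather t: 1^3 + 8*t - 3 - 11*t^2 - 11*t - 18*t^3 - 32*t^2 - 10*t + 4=-18*t^3 - 43*t^2 - 13*t + 2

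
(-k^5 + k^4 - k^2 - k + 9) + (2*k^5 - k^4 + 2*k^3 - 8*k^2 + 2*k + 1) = k^5 + 2*k^3 - 9*k^2 + k + 10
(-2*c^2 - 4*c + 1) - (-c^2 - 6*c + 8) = -c^2 + 2*c - 7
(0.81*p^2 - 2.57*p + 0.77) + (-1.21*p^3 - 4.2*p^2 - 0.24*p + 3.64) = -1.21*p^3 - 3.39*p^2 - 2.81*p + 4.41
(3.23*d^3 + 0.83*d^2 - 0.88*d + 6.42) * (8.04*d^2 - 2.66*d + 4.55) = 25.9692*d^5 - 1.9186*d^4 + 5.4135*d^3 + 57.7341*d^2 - 21.0812*d + 29.211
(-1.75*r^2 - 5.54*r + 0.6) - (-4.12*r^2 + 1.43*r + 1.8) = 2.37*r^2 - 6.97*r - 1.2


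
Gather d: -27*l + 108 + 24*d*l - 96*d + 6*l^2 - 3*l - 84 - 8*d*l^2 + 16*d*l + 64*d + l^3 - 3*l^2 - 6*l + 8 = d*(-8*l^2 + 40*l - 32) + l^3 + 3*l^2 - 36*l + 32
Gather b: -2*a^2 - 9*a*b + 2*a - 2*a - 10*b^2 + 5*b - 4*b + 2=-2*a^2 - 10*b^2 + b*(1 - 9*a) + 2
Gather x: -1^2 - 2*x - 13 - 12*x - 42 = -14*x - 56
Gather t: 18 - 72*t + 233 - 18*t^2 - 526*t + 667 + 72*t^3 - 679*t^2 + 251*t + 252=72*t^3 - 697*t^2 - 347*t + 1170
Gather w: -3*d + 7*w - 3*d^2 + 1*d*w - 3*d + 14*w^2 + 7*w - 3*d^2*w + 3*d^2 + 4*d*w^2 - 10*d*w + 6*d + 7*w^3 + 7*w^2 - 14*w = 7*w^3 + w^2*(4*d + 21) + w*(-3*d^2 - 9*d)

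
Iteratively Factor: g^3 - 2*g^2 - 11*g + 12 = (g + 3)*(g^2 - 5*g + 4) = (g - 4)*(g + 3)*(g - 1)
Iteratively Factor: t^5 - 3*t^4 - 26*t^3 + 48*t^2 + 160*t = (t + 2)*(t^4 - 5*t^3 - 16*t^2 + 80*t) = t*(t + 2)*(t^3 - 5*t^2 - 16*t + 80) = t*(t + 2)*(t + 4)*(t^2 - 9*t + 20) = t*(t - 4)*(t + 2)*(t + 4)*(t - 5)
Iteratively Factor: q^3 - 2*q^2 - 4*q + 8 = (q + 2)*(q^2 - 4*q + 4) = (q - 2)*(q + 2)*(q - 2)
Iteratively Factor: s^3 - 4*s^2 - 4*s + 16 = (s - 2)*(s^2 - 2*s - 8) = (s - 4)*(s - 2)*(s + 2)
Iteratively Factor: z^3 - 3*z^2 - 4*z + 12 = (z + 2)*(z^2 - 5*z + 6) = (z - 2)*(z + 2)*(z - 3)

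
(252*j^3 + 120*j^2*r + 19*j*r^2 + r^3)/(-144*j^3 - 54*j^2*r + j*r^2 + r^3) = (42*j^2 + 13*j*r + r^2)/(-24*j^2 - 5*j*r + r^2)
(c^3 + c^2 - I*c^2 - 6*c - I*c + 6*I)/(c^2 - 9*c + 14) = (c^2 + c*(3 - I) - 3*I)/(c - 7)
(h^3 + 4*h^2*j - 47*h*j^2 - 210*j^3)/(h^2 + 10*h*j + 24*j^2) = (h^2 - 2*h*j - 35*j^2)/(h + 4*j)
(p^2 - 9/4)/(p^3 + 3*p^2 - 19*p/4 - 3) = (2*p + 3)/(2*p^2 + 9*p + 4)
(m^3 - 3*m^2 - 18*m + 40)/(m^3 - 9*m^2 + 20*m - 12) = (m^2 - m - 20)/(m^2 - 7*m + 6)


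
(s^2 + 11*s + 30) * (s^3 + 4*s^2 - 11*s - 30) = s^5 + 15*s^4 + 63*s^3 - 31*s^2 - 660*s - 900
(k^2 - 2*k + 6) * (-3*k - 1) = -3*k^3 + 5*k^2 - 16*k - 6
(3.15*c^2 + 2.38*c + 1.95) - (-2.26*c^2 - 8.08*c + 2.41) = 5.41*c^2 + 10.46*c - 0.46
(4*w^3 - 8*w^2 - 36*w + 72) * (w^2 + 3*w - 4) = 4*w^5 + 4*w^4 - 76*w^3 - 4*w^2 + 360*w - 288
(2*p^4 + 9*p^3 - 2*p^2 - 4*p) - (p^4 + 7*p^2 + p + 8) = p^4 + 9*p^3 - 9*p^2 - 5*p - 8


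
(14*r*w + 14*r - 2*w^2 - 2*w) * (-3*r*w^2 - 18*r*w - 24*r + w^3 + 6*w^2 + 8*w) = -42*r^2*w^3 - 294*r^2*w^2 - 588*r^2*w - 336*r^2 + 20*r*w^4 + 140*r*w^3 + 280*r*w^2 + 160*r*w - 2*w^5 - 14*w^4 - 28*w^3 - 16*w^2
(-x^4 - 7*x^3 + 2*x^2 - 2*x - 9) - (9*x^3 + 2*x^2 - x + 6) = -x^4 - 16*x^3 - x - 15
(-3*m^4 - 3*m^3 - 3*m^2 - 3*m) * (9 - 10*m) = 30*m^5 + 3*m^4 + 3*m^3 + 3*m^2 - 27*m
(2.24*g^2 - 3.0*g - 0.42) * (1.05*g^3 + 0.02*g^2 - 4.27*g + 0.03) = 2.352*g^5 - 3.1052*g^4 - 10.0658*g^3 + 12.8688*g^2 + 1.7034*g - 0.0126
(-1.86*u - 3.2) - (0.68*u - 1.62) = -2.54*u - 1.58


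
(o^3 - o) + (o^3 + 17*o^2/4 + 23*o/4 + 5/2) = 2*o^3 + 17*o^2/4 + 19*o/4 + 5/2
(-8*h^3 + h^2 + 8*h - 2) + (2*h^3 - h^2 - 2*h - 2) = -6*h^3 + 6*h - 4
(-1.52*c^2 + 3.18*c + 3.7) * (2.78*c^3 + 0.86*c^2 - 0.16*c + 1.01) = -4.2256*c^5 + 7.5332*c^4 + 13.264*c^3 + 1.138*c^2 + 2.6198*c + 3.737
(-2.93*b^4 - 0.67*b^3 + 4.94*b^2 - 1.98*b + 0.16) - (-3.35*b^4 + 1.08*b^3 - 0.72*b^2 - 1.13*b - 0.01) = 0.42*b^4 - 1.75*b^3 + 5.66*b^2 - 0.85*b + 0.17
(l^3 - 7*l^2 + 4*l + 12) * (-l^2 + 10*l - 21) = -l^5 + 17*l^4 - 95*l^3 + 175*l^2 + 36*l - 252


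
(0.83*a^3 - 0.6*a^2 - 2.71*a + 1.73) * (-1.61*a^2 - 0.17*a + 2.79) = -1.3363*a^5 + 0.8249*a^4 + 6.7808*a^3 - 3.9986*a^2 - 7.855*a + 4.8267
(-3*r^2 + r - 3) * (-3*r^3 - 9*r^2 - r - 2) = 9*r^5 + 24*r^4 + 3*r^3 + 32*r^2 + r + 6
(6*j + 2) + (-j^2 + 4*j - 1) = -j^2 + 10*j + 1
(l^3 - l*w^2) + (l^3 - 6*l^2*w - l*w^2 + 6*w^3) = 2*l^3 - 6*l^2*w - 2*l*w^2 + 6*w^3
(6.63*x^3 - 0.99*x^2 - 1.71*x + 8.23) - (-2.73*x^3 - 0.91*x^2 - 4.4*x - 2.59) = 9.36*x^3 - 0.08*x^2 + 2.69*x + 10.82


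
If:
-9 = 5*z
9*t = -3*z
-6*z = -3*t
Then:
No Solution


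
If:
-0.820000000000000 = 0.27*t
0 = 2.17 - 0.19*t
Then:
No Solution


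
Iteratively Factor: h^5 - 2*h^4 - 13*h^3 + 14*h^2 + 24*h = (h - 2)*(h^4 - 13*h^2 - 12*h) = (h - 4)*(h - 2)*(h^3 + 4*h^2 + 3*h) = (h - 4)*(h - 2)*(h + 1)*(h^2 + 3*h) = (h - 4)*(h - 2)*(h + 1)*(h + 3)*(h)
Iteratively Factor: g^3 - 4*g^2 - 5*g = (g)*(g^2 - 4*g - 5) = g*(g + 1)*(g - 5)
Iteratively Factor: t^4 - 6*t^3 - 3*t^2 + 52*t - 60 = (t - 2)*(t^3 - 4*t^2 - 11*t + 30) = (t - 2)*(t + 3)*(t^2 - 7*t + 10) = (t - 5)*(t - 2)*(t + 3)*(t - 2)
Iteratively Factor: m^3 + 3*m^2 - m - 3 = (m - 1)*(m^2 + 4*m + 3) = (m - 1)*(m + 3)*(m + 1)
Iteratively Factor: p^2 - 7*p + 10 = (p - 2)*(p - 5)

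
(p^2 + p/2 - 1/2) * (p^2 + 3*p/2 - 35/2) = p^4 + 2*p^3 - 69*p^2/4 - 19*p/2 + 35/4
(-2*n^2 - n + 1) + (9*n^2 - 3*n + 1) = 7*n^2 - 4*n + 2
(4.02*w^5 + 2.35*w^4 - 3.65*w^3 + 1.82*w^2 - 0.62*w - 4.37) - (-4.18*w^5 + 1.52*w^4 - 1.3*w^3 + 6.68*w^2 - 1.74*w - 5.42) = 8.2*w^5 + 0.83*w^4 - 2.35*w^3 - 4.86*w^2 + 1.12*w + 1.05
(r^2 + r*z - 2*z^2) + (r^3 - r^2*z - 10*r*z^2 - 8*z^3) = r^3 - r^2*z + r^2 - 10*r*z^2 + r*z - 8*z^3 - 2*z^2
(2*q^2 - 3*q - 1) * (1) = 2*q^2 - 3*q - 1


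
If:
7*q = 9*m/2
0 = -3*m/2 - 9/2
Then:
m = -3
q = -27/14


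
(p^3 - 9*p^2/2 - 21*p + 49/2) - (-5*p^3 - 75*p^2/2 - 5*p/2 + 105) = 6*p^3 + 33*p^2 - 37*p/2 - 161/2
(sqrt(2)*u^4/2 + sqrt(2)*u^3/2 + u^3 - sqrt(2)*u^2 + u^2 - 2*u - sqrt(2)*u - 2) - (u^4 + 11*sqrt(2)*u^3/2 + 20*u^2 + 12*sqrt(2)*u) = -u^4 + sqrt(2)*u^4/2 - 5*sqrt(2)*u^3 + u^3 - 19*u^2 - sqrt(2)*u^2 - 13*sqrt(2)*u - 2*u - 2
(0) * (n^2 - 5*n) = 0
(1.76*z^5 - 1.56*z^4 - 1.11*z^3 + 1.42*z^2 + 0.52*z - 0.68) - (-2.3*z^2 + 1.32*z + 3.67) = 1.76*z^5 - 1.56*z^4 - 1.11*z^3 + 3.72*z^2 - 0.8*z - 4.35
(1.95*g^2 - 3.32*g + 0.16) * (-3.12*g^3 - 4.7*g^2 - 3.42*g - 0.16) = -6.084*g^5 + 1.1934*g^4 + 8.4358*g^3 + 10.2904*g^2 - 0.016*g - 0.0256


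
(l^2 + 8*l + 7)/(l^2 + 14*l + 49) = (l + 1)/(l + 7)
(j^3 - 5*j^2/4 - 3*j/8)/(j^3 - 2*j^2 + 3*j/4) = (4*j + 1)/(2*(2*j - 1))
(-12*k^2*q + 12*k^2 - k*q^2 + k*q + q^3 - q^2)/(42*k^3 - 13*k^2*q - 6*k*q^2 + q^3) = (-4*k*q + 4*k + q^2 - q)/(14*k^2 - 9*k*q + q^2)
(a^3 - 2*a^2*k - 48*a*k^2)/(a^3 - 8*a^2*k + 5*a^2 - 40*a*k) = (a + 6*k)/(a + 5)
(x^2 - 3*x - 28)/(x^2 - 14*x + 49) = (x + 4)/(x - 7)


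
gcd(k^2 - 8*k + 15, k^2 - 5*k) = k - 5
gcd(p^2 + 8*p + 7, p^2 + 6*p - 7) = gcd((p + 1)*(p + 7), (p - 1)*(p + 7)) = p + 7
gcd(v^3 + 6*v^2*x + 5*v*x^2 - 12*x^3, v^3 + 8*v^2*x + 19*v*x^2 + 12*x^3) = v^2 + 7*v*x + 12*x^2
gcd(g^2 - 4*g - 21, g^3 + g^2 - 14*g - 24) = g + 3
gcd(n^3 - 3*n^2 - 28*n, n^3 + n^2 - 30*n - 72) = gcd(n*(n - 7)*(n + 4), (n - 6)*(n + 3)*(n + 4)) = n + 4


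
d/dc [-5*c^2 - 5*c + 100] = -10*c - 5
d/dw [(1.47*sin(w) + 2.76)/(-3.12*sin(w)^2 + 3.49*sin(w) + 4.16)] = (4.5864*sin(w)^2 + 17.2224*sin(w) - 3.5172)*cos(w)/(9.7344*sin(w)^4 - 21.7776*sin(w)^3 - 13.7783*sin(w)^2 + 29.0368*sin(w) + 17.3056)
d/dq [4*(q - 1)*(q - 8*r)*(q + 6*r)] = 12*q^2 - 16*q*r - 8*q - 192*r^2 + 8*r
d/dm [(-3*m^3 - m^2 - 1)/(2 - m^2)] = 3*m*(m^3 - 6*m - 2)/(m^4 - 4*m^2 + 4)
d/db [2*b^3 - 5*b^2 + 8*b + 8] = 6*b^2 - 10*b + 8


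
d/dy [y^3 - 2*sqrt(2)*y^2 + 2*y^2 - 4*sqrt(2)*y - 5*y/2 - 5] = 3*y^2 - 4*sqrt(2)*y + 4*y - 4*sqrt(2) - 5/2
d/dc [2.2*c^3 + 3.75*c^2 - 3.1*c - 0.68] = 6.6*c^2 + 7.5*c - 3.1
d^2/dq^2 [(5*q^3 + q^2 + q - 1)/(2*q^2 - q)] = 2*(11*q^3 - 12*q^2 + 6*q - 1)/(q^3*(8*q^3 - 12*q^2 + 6*q - 1))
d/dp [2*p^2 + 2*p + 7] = 4*p + 2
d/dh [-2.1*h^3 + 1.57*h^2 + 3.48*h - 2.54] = -6.3*h^2 + 3.14*h + 3.48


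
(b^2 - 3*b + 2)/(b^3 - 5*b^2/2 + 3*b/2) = 2*(b - 2)/(b*(2*b - 3))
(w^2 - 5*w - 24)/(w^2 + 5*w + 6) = (w - 8)/(w + 2)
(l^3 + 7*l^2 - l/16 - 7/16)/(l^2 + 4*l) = (16*l^3 + 112*l^2 - l - 7)/(16*l*(l + 4))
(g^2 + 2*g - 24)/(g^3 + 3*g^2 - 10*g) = (g^2 + 2*g - 24)/(g*(g^2 + 3*g - 10))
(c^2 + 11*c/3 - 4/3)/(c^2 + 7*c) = (3*c^2 + 11*c - 4)/(3*c*(c + 7))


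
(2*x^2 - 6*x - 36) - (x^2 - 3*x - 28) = x^2 - 3*x - 8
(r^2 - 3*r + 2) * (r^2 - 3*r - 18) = r^4 - 6*r^3 - 7*r^2 + 48*r - 36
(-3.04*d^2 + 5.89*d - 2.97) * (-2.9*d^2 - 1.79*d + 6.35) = 8.816*d^4 - 11.6394*d^3 - 21.2341*d^2 + 42.7178*d - 18.8595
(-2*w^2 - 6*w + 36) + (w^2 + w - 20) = -w^2 - 5*w + 16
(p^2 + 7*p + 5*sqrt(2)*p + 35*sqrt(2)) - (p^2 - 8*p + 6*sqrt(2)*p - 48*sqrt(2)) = -sqrt(2)*p + 15*p + 83*sqrt(2)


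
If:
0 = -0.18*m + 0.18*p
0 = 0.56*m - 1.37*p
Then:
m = 0.00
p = 0.00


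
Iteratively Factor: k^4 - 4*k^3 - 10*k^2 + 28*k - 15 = (k - 5)*(k^3 + k^2 - 5*k + 3) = (k - 5)*(k - 1)*(k^2 + 2*k - 3) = (k - 5)*(k - 1)*(k + 3)*(k - 1)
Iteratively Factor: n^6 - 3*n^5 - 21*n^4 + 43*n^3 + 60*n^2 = (n + 4)*(n^5 - 7*n^4 + 7*n^3 + 15*n^2) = (n - 5)*(n + 4)*(n^4 - 2*n^3 - 3*n^2) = (n - 5)*(n - 3)*(n + 4)*(n^3 + n^2) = n*(n - 5)*(n - 3)*(n + 4)*(n^2 + n) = n^2*(n - 5)*(n - 3)*(n + 4)*(n + 1)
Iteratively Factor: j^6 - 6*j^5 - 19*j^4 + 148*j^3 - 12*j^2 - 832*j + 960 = (j + 3)*(j^5 - 9*j^4 + 8*j^3 + 124*j^2 - 384*j + 320) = (j - 4)*(j + 3)*(j^4 - 5*j^3 - 12*j^2 + 76*j - 80) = (j - 4)*(j - 2)*(j + 3)*(j^3 - 3*j^2 - 18*j + 40) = (j - 4)*(j - 2)^2*(j + 3)*(j^2 - j - 20) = (j - 4)*(j - 2)^2*(j + 3)*(j + 4)*(j - 5)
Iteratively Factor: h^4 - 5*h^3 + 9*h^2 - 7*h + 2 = (h - 1)*(h^3 - 4*h^2 + 5*h - 2) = (h - 2)*(h - 1)*(h^2 - 2*h + 1) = (h - 2)*(h - 1)^2*(h - 1)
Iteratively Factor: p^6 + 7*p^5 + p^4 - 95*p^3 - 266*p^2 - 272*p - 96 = (p - 4)*(p^5 + 11*p^4 + 45*p^3 + 85*p^2 + 74*p + 24) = (p - 4)*(p + 1)*(p^4 + 10*p^3 + 35*p^2 + 50*p + 24) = (p - 4)*(p + 1)^2*(p^3 + 9*p^2 + 26*p + 24) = (p - 4)*(p + 1)^2*(p + 4)*(p^2 + 5*p + 6) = (p - 4)*(p + 1)^2*(p + 2)*(p + 4)*(p + 3)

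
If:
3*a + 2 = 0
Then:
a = -2/3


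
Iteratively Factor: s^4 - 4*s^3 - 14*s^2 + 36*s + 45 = (s + 3)*(s^3 - 7*s^2 + 7*s + 15) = (s + 1)*(s + 3)*(s^2 - 8*s + 15) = (s - 3)*(s + 1)*(s + 3)*(s - 5)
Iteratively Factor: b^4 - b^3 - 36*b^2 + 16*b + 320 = (b - 4)*(b^3 + 3*b^2 - 24*b - 80) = (b - 4)*(b + 4)*(b^2 - b - 20) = (b - 5)*(b - 4)*(b + 4)*(b + 4)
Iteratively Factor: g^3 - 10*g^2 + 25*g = (g)*(g^2 - 10*g + 25) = g*(g - 5)*(g - 5)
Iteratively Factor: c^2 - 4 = (c + 2)*(c - 2)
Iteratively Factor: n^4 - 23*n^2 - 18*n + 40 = (n + 2)*(n^3 - 2*n^2 - 19*n + 20) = (n - 5)*(n + 2)*(n^2 + 3*n - 4) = (n - 5)*(n + 2)*(n + 4)*(n - 1)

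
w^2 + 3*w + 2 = (w + 1)*(w + 2)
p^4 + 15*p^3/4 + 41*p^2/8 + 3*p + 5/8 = (p + 1/2)*(p + 1)^2*(p + 5/4)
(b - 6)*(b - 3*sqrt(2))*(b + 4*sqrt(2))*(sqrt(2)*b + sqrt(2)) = sqrt(2)*b^4 - 5*sqrt(2)*b^3 + 2*b^3 - 30*sqrt(2)*b^2 - 10*b^2 - 12*b + 120*sqrt(2)*b + 144*sqrt(2)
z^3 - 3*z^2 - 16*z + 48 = (z - 4)*(z - 3)*(z + 4)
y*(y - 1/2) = y^2 - y/2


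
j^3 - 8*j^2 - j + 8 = (j - 8)*(j - 1)*(j + 1)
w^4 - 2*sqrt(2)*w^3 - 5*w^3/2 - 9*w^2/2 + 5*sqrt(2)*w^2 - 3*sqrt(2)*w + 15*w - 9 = (w - 3/2)*(w - 1)*(w - 3*sqrt(2))*(w + sqrt(2))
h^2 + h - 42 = (h - 6)*(h + 7)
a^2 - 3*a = a*(a - 3)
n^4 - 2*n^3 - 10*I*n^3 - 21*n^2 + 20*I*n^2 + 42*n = n*(n - 2)*(n - 7*I)*(n - 3*I)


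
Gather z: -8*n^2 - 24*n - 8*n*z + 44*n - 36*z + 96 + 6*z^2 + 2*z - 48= -8*n^2 + 20*n + 6*z^2 + z*(-8*n - 34) + 48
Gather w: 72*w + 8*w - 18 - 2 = 80*w - 20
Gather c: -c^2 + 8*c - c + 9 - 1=-c^2 + 7*c + 8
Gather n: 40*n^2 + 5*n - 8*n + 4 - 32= 40*n^2 - 3*n - 28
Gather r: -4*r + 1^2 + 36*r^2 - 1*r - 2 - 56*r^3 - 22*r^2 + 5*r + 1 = -56*r^3 + 14*r^2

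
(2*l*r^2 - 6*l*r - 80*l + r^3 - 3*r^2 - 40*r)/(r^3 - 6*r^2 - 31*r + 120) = (2*l + r)/(r - 3)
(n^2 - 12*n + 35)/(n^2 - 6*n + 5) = (n - 7)/(n - 1)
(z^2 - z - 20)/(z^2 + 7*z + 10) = (z^2 - z - 20)/(z^2 + 7*z + 10)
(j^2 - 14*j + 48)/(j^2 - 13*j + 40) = (j - 6)/(j - 5)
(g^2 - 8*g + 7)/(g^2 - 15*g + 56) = (g - 1)/(g - 8)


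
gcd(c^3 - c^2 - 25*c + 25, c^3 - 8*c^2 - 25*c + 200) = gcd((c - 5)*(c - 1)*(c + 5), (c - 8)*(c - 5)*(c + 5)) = c^2 - 25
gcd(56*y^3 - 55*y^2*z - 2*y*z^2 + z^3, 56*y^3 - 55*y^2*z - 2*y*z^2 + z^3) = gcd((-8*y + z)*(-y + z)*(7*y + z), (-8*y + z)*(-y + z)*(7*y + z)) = 56*y^3 - 55*y^2*z - 2*y*z^2 + z^3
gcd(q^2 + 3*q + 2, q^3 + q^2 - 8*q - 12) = q + 2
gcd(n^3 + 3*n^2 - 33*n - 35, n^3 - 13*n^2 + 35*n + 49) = n + 1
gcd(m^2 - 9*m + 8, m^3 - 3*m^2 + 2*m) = m - 1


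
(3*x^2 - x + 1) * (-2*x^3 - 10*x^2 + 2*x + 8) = -6*x^5 - 28*x^4 + 14*x^3 + 12*x^2 - 6*x + 8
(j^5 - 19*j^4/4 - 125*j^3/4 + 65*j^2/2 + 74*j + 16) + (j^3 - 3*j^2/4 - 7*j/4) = j^5 - 19*j^4/4 - 121*j^3/4 + 127*j^2/4 + 289*j/4 + 16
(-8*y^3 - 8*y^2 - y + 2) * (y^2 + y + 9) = -8*y^5 - 16*y^4 - 81*y^3 - 71*y^2 - 7*y + 18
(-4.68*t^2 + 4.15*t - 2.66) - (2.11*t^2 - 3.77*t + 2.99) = -6.79*t^2 + 7.92*t - 5.65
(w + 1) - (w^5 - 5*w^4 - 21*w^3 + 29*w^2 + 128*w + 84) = -w^5 + 5*w^4 + 21*w^3 - 29*w^2 - 127*w - 83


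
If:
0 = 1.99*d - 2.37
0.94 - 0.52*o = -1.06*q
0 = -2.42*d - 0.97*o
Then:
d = 1.19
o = -2.97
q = -2.34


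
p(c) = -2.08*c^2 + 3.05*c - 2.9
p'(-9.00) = 40.49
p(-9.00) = -198.83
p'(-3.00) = 15.53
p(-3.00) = -30.77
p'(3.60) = -11.93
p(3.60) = -18.88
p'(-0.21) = 3.92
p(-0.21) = -3.63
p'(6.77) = -25.11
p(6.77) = -77.58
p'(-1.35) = 8.67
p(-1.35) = -10.81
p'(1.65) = -3.81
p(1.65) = -3.53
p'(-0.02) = 3.13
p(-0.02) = -2.96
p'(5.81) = -21.12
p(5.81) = -55.39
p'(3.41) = -11.14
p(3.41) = -16.69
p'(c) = 3.05 - 4.16*c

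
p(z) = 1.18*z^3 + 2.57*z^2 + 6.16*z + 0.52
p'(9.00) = 339.16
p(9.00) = 1124.35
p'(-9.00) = 246.64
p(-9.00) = -706.97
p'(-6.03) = 103.88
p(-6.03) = -201.90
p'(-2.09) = 10.88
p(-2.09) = -11.90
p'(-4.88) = 65.38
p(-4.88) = -105.47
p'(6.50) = 189.14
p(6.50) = 473.20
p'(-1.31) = 5.50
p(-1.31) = -5.79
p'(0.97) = 14.48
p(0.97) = 9.99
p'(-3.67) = 34.98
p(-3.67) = -45.80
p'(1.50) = 21.84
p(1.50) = 19.52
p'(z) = 3.54*z^2 + 5.14*z + 6.16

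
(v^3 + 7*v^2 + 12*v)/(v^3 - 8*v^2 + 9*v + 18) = v*(v^2 + 7*v + 12)/(v^3 - 8*v^2 + 9*v + 18)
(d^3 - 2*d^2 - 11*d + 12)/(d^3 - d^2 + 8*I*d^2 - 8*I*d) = (d^2 - d - 12)/(d*(d + 8*I))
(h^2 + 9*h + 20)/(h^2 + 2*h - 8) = (h + 5)/(h - 2)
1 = 1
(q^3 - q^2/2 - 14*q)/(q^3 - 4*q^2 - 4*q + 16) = q*(2*q + 7)/(2*(q^2 - 4))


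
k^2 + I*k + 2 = (k - I)*(k + 2*I)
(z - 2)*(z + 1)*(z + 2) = z^3 + z^2 - 4*z - 4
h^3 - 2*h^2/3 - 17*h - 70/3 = (h - 5)*(h + 2)*(h + 7/3)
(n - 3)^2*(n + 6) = n^3 - 27*n + 54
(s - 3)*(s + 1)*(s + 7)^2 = s^4 + 12*s^3 + 18*s^2 - 140*s - 147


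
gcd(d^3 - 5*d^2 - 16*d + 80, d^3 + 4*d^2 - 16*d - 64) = d^2 - 16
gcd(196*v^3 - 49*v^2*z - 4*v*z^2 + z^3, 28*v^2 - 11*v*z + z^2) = 28*v^2 - 11*v*z + z^2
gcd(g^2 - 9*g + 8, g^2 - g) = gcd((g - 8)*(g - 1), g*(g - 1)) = g - 1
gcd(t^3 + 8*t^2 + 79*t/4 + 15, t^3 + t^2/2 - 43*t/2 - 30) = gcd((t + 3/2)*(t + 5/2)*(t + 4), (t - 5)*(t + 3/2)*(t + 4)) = t^2 + 11*t/2 + 6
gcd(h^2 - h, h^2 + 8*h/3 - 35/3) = 1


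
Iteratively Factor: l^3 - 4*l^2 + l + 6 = (l - 2)*(l^2 - 2*l - 3) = (l - 2)*(l + 1)*(l - 3)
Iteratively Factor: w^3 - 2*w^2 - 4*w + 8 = (w - 2)*(w^2 - 4) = (w - 2)*(w + 2)*(w - 2)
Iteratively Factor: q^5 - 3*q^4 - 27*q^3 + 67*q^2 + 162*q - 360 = (q - 5)*(q^4 + 2*q^3 - 17*q^2 - 18*q + 72) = (q - 5)*(q + 3)*(q^3 - q^2 - 14*q + 24) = (q - 5)*(q + 3)*(q + 4)*(q^2 - 5*q + 6) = (q - 5)*(q - 3)*(q + 3)*(q + 4)*(q - 2)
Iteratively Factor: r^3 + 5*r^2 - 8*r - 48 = (r + 4)*(r^2 + r - 12) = (r - 3)*(r + 4)*(r + 4)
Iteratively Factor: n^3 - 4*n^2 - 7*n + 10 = (n - 5)*(n^2 + n - 2) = (n - 5)*(n + 2)*(n - 1)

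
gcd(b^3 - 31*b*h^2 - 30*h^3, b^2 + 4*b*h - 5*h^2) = b + 5*h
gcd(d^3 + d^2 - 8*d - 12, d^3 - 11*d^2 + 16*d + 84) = d + 2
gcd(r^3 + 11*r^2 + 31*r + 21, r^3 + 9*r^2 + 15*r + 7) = r^2 + 8*r + 7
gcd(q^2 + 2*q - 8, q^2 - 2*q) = q - 2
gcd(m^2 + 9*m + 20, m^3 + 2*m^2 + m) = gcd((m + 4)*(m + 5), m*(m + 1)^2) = 1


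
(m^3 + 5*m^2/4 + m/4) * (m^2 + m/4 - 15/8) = m^5 + 3*m^4/2 - 21*m^3/16 - 73*m^2/32 - 15*m/32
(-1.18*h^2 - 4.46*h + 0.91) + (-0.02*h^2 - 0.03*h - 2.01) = -1.2*h^2 - 4.49*h - 1.1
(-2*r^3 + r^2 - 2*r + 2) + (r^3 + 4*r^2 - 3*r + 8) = -r^3 + 5*r^2 - 5*r + 10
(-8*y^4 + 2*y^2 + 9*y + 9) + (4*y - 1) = -8*y^4 + 2*y^2 + 13*y + 8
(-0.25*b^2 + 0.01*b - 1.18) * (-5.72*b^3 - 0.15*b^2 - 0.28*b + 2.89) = 1.43*b^5 - 0.0197*b^4 + 6.8181*b^3 - 0.5483*b^2 + 0.3593*b - 3.4102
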